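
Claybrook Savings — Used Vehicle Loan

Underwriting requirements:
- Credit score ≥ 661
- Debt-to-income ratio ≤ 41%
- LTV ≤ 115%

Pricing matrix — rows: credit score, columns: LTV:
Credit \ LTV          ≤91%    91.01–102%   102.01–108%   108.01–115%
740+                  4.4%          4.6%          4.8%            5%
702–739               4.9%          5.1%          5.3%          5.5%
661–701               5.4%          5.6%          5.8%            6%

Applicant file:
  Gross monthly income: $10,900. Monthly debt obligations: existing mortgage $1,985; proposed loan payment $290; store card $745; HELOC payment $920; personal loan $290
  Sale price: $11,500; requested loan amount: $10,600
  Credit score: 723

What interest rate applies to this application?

Credit score 723 ≥ 661; Total monthly debts = (1,985 + 290 + 745 + 920 + 290) = 4,230. DTI = 4,230/10,900 = 38.8% ≤ 41%
LTV = 10,600/11,500 = 92.2% ≤ 115%
Score 723 is in the 702–739 band; LTV 92.2% is in the 91.01–102% band → 5.1%.

5.1%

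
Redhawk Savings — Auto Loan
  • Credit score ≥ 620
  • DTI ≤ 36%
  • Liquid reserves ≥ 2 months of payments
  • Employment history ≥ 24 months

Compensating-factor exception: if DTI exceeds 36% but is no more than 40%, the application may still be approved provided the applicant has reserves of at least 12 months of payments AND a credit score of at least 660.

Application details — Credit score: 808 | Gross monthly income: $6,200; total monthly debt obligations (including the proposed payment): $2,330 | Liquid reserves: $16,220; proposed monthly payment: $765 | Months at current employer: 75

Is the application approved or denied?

Credit score 808 ≥ 620 (meets base)
DTI = 2,330/6,200 = 37.6% > 36% — standard DTI limit exceeded.
Reserves: 16,220 ÷ 765 = 21.2 months (meets 2-month minimum)
Employment 75 ≥ 24 months
37.6% falls in the override range (36%–40%), so the compensating-factor test applies.
Reserves 21.2 ≥ 12 months; credit score 808 ≥ 660.
Both compensating conditions met → exception applies.

Approved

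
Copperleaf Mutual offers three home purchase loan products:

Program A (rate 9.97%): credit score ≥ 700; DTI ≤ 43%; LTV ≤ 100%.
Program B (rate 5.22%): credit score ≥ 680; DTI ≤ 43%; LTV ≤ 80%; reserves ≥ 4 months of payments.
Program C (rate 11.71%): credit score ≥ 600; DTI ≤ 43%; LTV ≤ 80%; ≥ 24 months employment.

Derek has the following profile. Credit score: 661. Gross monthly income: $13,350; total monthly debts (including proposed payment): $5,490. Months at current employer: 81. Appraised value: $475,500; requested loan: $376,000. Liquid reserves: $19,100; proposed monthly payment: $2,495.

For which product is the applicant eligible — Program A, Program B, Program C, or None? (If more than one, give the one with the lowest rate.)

Program C

DTI = 5,490/13,350 = 41.1%.
LTV = 376,000/475,500 = 79.1%.
Reserves = 19,100/2,495 = 7.7 months.
Program A: score 661 < 700; DTI 41.1% ≤ 43%; LTV 79.1% ≤ 100% → does not qualify.
Program B: score 661 < 680; DTI 41.1% ≤ 43%; LTV 79.1% ≤ 80%; reserves 7.7 ≥ 4 mo → does not qualify.
Program C: score 661 ≥ 600; DTI 41.1% ≤ 43%; LTV 79.1% ≤ 80%; employment 81 ≥ 24 mo → qualifies.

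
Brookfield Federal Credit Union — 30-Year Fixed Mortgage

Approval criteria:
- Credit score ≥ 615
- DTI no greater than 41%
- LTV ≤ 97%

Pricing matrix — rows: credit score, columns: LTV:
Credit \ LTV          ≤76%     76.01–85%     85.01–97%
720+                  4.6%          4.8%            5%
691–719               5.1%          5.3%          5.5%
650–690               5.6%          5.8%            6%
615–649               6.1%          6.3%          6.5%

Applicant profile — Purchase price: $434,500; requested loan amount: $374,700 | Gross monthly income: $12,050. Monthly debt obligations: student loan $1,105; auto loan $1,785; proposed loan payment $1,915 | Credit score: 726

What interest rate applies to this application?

Credit score 726 ≥ 615; Total monthly debts = (1,105 + 1,785 + 1,915) = 4,805. DTI: 4,805 ÷ 12,050 = 39.9%, within the 41% cap
LTV: 374,700 ÷ 434,500 = 86.2%, within 97% cap
Score 726 is in the 720+ band; LTV 86.2% is in the 85.01–97% band → 5%.

5%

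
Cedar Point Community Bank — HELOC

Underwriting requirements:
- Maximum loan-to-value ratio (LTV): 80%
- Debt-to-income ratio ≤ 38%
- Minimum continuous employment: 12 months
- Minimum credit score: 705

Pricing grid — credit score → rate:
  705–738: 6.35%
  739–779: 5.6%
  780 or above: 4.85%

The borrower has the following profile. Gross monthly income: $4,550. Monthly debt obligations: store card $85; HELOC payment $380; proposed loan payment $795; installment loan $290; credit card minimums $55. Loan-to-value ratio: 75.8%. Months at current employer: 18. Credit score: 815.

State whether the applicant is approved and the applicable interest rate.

Credit score 815 ≥ 705 (meets minimum)
Employment 18 ≥ 12 months
LTV 75.8% — within 80%
Total monthly debts = (85 + 380 + 795 + 290 + 55) = 1,605. DTI: 1,605 ÷ 4,550 = 35.3%, within the 38% cap
All requirements met. Score 815 falls in the 780 or above tier → 4.85%.

Approved at 4.85%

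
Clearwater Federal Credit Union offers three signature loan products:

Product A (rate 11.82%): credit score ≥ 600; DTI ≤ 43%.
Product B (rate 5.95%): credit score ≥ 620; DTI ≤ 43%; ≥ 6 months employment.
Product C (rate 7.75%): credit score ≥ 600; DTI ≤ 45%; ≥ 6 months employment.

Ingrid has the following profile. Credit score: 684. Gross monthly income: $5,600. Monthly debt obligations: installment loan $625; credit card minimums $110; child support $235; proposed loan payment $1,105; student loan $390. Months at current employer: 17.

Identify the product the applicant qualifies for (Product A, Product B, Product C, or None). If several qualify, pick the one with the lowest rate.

Total debts = (625 + 110 + 235 + 1,105 + 390) = 2,465; DTI = 2,465/5,600 = 44%.
Product A: score 684 ≥ 600; DTI 44% > 43% → does not qualify.
Product B: score 684 ≥ 620; DTI 44% > 43%; employment 17 ≥ 6 mo → does not qualify.
Product C: score 684 ≥ 600; DTI 44% ≤ 45%; employment 17 ≥ 6 mo → qualifies.

Product C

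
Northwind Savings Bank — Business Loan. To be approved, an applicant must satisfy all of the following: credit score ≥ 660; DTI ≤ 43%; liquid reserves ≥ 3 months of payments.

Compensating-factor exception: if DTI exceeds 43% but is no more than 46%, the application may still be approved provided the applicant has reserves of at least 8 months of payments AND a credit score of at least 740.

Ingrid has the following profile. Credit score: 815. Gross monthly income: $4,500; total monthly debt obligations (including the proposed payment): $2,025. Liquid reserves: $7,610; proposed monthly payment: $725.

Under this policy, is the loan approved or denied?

Credit score 815 ≥ 660 (meets base)
DTI: 2,025 ÷ 4,500 = 45%, over the 43% base limit.
Reserves = 7,610/725 = 10.5 months ≥ 3
DTI 45% is within the 43%–46% exception band; checking compensating factors.
Reserves 10.5 ≥ 8 months; credit score 815 ≥ 740.
Both compensating conditions met → exception applies.

Approved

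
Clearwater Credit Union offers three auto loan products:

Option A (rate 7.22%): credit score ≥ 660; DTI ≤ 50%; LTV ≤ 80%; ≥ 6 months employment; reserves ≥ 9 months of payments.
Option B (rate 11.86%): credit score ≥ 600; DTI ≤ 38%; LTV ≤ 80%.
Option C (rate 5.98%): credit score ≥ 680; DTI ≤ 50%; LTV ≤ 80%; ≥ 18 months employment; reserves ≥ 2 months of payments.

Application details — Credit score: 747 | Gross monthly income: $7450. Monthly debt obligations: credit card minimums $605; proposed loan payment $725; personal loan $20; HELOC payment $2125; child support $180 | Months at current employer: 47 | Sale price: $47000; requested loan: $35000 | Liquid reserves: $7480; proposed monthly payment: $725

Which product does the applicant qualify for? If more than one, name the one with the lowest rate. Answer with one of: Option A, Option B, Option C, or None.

Option C

Total debts = (605 + 725 + 20 + 2,125 + 180) = 3,655; DTI = 3,655/7,450 = 49.1%.
LTV = 35,000/47,000 = 74.5%.
Reserves = 7,480/725 = 10.3 months.
Option A: score 747 ≥ 660; DTI 49.1% ≤ 50%; LTV 74.5% ≤ 80%; employment 47 ≥ 6 mo; reserves 10.3 ≥ 9 mo → qualifies.
Option B: score 747 ≥ 600; DTI 49.1% > 38%; LTV 74.5% ≤ 80% → does not qualify.
Option C: score 747 ≥ 680; DTI 49.1% ≤ 50%; LTV 74.5% ≤ 80%; employment 47 ≥ 18 mo; reserves 10.3 ≥ 2 mo → qualifies.
Qualifying: Option A, Option C. Lowest rate is 5.98% → Option C.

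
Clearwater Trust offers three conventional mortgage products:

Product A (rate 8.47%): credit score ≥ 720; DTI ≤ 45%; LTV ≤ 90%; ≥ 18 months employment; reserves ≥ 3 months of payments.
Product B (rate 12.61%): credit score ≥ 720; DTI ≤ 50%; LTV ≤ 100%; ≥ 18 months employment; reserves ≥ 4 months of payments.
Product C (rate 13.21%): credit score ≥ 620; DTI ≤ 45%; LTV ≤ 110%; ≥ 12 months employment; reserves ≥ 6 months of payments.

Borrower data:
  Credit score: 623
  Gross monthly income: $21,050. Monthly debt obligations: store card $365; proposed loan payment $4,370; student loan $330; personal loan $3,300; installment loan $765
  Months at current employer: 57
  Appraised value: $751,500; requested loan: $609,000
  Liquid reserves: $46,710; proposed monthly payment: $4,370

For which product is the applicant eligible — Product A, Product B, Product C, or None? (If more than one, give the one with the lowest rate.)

Total debts = (365 + 4,370 + 330 + 3,300 + 765) = 9,130; DTI = 9,130/21,050 = 43.4%.
LTV = 609,000/751,500 = 81%.
Reserves = 46,710/4,370 = 10.7 months.
Product A: score 623 < 720; DTI 43.4% ≤ 45%; LTV 81% ≤ 90%; employment 57 ≥ 18 mo; reserves 10.7 ≥ 3 mo → does not qualify.
Product B: score 623 < 720; DTI 43.4% ≤ 50%; LTV 81% ≤ 100%; employment 57 ≥ 18 mo; reserves 10.7 ≥ 4 mo → does not qualify.
Product C: score 623 ≥ 620; DTI 43.4% ≤ 45%; LTV 81% ≤ 110%; employment 57 ≥ 12 mo; reserves 10.7 ≥ 6 mo → qualifies.

Product C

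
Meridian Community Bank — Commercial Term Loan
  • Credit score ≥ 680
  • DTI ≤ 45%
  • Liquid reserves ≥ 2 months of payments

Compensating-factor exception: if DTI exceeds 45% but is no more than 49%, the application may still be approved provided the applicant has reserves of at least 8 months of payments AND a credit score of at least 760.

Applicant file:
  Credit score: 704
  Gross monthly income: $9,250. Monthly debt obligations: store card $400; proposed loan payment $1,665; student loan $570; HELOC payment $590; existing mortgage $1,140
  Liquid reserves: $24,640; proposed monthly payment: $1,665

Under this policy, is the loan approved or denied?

Credit score 704 ≥ 680 (meets base)
Total debts = (400 + 1,665 + 570 + 590 + 1,140) = 4,365. DTI: 4,365 ÷ 9,250 = 47.2%, over the 45% base limit.
Liquid reserves cover 24,640/1,665 = 14.8 months — ≥ 2 required
47.2% falls in the override range (45%–49%), so the compensating-factor test applies.
Reserves 14.8 ≥ 8 months; credit score 704 < 760.
Override conditions not both satisfied; exception does not apply.

Denied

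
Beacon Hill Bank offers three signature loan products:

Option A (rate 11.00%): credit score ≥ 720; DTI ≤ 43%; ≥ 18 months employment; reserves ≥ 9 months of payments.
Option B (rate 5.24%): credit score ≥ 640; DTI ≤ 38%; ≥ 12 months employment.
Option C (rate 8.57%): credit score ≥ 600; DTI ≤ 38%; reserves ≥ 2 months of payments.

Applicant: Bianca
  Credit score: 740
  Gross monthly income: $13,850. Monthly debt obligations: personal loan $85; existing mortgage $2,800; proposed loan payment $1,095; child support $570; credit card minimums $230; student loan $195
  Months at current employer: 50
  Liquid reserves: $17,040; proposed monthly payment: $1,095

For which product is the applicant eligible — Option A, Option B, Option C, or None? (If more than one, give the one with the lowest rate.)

Option B

Total debts = (85 + 2,800 + 1,095 + 570 + 230 + 195) = 4,975; DTI = 4,975/13,850 = 35.9%.
Reserves = 17,040/1,095 = 15.6 months.
Option A: score 740 ≥ 720; DTI 35.9% ≤ 43%; employment 50 ≥ 18 mo; reserves 15.6 ≥ 9 mo → qualifies.
Option B: score 740 ≥ 640; DTI 35.9% ≤ 38%; employment 50 ≥ 12 mo → qualifies.
Option C: score 740 ≥ 600; DTI 35.9% ≤ 38%; reserves 15.6 ≥ 2 mo → qualifies.
Qualifying: Option A, Option B, Option C. Lowest rate is 5.24% → Option B.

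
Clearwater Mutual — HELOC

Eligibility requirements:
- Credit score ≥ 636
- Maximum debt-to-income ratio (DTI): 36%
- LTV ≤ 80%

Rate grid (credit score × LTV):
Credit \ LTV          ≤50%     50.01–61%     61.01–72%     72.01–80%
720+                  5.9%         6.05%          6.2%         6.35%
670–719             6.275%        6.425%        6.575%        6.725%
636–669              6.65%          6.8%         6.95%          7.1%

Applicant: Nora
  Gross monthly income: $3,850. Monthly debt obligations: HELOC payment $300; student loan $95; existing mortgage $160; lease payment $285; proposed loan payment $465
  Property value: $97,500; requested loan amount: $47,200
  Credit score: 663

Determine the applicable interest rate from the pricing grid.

Credit score 663 ≥ 636; Total monthly debts = (300 + 95 + 160 + 285 + 465) = 1,305. Debt-to-income = 1,305/3,850 = 33.9% — meets 36% limit
LTV: 47,200 ÷ 97,500 = 48.4%, within 80% cap
Score 663 is in the 636–669 band; LTV 48.4% is in the ≤50% band → 6.65%.

6.65%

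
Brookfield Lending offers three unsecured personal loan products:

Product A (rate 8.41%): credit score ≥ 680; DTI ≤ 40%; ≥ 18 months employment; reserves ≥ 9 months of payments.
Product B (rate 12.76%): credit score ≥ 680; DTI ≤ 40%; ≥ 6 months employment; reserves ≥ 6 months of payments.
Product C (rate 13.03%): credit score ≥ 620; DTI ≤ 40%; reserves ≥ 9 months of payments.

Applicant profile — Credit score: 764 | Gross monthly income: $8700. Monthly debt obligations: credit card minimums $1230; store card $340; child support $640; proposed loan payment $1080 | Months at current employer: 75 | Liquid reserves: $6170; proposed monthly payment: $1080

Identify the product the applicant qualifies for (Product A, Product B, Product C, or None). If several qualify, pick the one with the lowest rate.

Total debts = (1,230 + 340 + 640 + 1,080) = 3,290; DTI = 3,290/8,700 = 37.8%.
Reserves = 6,170/1,080 = 5.7 months.
Product A: score 764 ≥ 680; DTI 37.8% ≤ 40%; employment 75 ≥ 18 mo; reserves 5.7 < 9 mo → does not qualify.
Product B: score 764 ≥ 680; DTI 37.8% ≤ 40%; employment 75 ≥ 6 mo; reserves 5.7 < 6 mo → does not qualify.
Product C: score 764 ≥ 620; DTI 37.8% ≤ 40%; reserves 5.7 < 9 mo → does not qualify.

None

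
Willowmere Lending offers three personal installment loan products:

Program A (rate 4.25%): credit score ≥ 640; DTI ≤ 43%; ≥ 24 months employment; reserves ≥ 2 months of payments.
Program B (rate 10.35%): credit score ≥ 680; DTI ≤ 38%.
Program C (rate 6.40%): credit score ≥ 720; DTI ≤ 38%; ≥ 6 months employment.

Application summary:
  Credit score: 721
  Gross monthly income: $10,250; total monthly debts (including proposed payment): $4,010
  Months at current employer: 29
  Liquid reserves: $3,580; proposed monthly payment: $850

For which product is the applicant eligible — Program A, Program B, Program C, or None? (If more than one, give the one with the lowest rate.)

Program A

DTI = 4,010/10,250 = 39.1%.
Reserves = 3,580/850 = 4.2 months.
Program A: score 721 ≥ 640; DTI 39.1% ≤ 43%; employment 29 ≥ 24 mo; reserves 4.2 ≥ 2 mo → qualifies.
Program B: score 721 ≥ 680; DTI 39.1% > 38% → does not qualify.
Program C: score 721 ≥ 720; DTI 39.1% > 38%; employment 29 ≥ 6 mo → does not qualify.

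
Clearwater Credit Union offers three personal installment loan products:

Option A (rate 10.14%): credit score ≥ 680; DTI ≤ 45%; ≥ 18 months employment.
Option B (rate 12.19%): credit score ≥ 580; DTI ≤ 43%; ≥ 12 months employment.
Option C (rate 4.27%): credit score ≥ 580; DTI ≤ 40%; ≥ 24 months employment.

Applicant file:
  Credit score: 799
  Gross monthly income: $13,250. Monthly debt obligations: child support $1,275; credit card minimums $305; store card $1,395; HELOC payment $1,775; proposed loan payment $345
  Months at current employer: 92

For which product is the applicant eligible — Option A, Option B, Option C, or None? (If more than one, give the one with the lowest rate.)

Option C

Total debts = (1,275 + 305 + 1,395 + 1,775 + 345) = 5,095; DTI = 5,095/13,250 = 38.5%.
Option A: score 799 ≥ 680; DTI 38.5% ≤ 45%; employment 92 ≥ 18 mo → qualifies.
Option B: score 799 ≥ 580; DTI 38.5% ≤ 43%; employment 92 ≥ 12 mo → qualifies.
Option C: score 799 ≥ 580; DTI 38.5% ≤ 40%; employment 92 ≥ 24 mo → qualifies.
Qualifying: Option A, Option B, Option C. Lowest rate is 4.27% → Option C.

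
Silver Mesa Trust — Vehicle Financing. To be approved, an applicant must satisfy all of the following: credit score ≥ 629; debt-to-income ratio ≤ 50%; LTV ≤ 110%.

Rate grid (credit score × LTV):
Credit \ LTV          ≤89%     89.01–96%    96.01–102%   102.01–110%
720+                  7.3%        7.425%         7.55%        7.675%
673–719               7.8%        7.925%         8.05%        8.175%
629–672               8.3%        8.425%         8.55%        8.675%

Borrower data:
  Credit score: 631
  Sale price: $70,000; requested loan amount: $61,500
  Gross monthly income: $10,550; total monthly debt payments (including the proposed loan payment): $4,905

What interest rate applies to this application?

8.3%

Credit score 631 ≥ 629; Debt-to-income = 4,905/10,550 = 46.5% — meets 50% limit
Loan-to-value = 61,500/70,000 = 87.9% — pass (110% max)
Credit 631 → row 629–672; LTV 87.9% → column ≤89%. Grid cell → 8.3%.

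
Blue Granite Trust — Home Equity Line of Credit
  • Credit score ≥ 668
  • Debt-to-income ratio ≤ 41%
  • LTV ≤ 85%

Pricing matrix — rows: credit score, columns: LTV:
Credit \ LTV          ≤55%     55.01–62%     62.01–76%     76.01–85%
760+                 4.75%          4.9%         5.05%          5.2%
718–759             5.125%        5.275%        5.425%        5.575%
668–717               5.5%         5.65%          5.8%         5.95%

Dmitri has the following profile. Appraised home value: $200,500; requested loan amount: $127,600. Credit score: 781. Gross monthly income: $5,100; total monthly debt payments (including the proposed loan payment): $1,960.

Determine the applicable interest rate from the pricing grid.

Credit score 781 ≥ 668; Debt-to-income = 1,960/5,100 = 38.4% — meets 41% limit
LTV: 127,600 ÷ 200,500 = 63.6%, within 85% cap
Row: 781 falls in 760+. Column: 63.6% falls in 62.01–76%. Rate = 5.05%.

5.05%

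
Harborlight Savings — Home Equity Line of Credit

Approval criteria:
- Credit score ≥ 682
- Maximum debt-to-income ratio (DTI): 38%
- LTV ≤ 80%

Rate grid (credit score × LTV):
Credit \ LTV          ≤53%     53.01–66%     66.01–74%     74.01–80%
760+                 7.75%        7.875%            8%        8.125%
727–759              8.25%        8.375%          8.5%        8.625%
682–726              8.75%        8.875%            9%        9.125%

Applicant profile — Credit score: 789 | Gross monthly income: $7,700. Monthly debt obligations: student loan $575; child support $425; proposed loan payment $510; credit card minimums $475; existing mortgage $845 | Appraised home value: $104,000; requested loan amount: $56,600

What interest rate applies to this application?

Credit score 789 ≥ 682; Total monthly debts = (575 + 425 + 510 + 475 + 845) = 2,830. Debt-to-income = 2,830/7,700 = 36.8% — meets 38% limit
Loan-to-value = 56,600/104,000 = 54.4% — pass (80% max)
Row: 789 falls in 760+. Column: 54.4% falls in 53.01–66%. Rate = 7.875%.

7.875%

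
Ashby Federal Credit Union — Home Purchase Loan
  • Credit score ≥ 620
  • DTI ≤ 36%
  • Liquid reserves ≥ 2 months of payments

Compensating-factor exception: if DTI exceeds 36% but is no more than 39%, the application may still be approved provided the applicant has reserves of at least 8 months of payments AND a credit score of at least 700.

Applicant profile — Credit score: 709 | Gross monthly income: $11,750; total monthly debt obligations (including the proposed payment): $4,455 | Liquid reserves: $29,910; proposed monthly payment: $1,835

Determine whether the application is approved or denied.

Credit score 709 ≥ 620 (meets base)
DTI: 4,455 ÷ 11,750 = 37.9%, over the 36% base limit.
Reserves: 29,910 ÷ 1,835 = 16.3 months (meets 2-month minimum)
37.9% falls in the override range (36%–39%), so the compensating-factor test applies.
Reserves 16.3 ≥ 8 months; credit score 709 ≥ 700.
Both override conditions satisfied; DTI exception granted.

Approved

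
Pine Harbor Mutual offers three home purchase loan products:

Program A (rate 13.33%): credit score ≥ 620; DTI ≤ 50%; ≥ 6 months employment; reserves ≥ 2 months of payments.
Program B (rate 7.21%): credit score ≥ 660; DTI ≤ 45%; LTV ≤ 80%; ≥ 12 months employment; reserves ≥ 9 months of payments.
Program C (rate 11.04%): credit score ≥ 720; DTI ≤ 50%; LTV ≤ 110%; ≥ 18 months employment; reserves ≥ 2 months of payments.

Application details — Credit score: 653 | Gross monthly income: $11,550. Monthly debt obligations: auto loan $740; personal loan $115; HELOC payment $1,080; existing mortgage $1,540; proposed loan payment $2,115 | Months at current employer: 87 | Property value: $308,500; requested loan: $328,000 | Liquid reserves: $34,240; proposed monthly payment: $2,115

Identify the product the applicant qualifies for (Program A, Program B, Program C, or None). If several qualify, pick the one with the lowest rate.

Program A

Total debts = (740 + 115 + 1,080 + 1,540 + 2,115) = 5,590; DTI = 5,590/11,550 = 48.4%.
LTV = 328,000/308,500 = 106.3%.
Reserves = 34,240/2,115 = 16.2 months.
Program A: score 653 ≥ 620; DTI 48.4% ≤ 50%; employment 87 ≥ 6 mo; reserves 16.2 ≥ 2 mo → qualifies.
Program B: score 653 < 660; DTI 48.4% > 45%; LTV 106.3% > 80%; employment 87 ≥ 12 mo; reserves 16.2 ≥ 9 mo → does not qualify.
Program C: score 653 < 720; DTI 48.4% ≤ 50%; LTV 106.3% ≤ 110%; employment 87 ≥ 18 mo; reserves 16.2 ≥ 2 mo → does not qualify.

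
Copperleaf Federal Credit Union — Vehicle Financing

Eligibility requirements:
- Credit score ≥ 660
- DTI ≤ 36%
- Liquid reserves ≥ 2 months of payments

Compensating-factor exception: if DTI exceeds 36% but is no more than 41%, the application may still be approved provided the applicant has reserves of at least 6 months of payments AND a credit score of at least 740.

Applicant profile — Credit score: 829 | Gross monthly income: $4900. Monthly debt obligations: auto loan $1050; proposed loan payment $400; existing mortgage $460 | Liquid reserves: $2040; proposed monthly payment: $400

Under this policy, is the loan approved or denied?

Credit score 829 ≥ 660 (meets base)
Total debts = (1,050 + 400 + 460) = 1,910. DTI = 1,910/4,900 = 39% > 36% — standard DTI limit exceeded.
Reserves: 2,040 ÷ 400 = 5.1 months (meets 2-month minimum)
39% falls in the override range (36%–41%), so the compensating-factor test applies.
Override check — reserves: 5.1 mo (short of 6); score: 829 (ok).
Compensating-factor requirement not fully met.

Denied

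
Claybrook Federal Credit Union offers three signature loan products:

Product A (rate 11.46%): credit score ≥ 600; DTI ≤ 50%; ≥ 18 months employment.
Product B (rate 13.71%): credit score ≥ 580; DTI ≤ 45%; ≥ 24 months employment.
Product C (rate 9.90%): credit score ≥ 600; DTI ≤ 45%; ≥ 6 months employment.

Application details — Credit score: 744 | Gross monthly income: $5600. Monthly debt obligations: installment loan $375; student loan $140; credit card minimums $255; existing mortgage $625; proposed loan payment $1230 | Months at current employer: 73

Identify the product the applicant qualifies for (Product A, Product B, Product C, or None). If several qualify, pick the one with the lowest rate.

Total debts = (375 + 140 + 255 + 625 + 1,230) = 2,625; DTI = 2,625/5,600 = 46.9%.
Product A: score 744 ≥ 600; DTI 46.9% ≤ 50%; employment 73 ≥ 18 mo → qualifies.
Product B: score 744 ≥ 580; DTI 46.9% > 45%; employment 73 ≥ 24 mo → does not qualify.
Product C: score 744 ≥ 600; DTI 46.9% > 45%; employment 73 ≥ 6 mo → does not qualify.

Product A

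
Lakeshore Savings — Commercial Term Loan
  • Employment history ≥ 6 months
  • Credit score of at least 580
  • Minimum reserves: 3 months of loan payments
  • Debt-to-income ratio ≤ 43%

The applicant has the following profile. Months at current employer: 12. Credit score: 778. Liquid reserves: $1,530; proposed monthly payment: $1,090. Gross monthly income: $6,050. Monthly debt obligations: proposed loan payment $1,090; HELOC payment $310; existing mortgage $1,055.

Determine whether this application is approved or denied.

Denied

Employment 12 ≥ 6 months
Credit score 778 ≥ 580 (meets)
Reserves = 1,530/1,090 = 1.4 months < 3
Total monthly debts = (1,090 + 310 + 1,055) = 2,455. DTI = 2,455/6,050 = 40.6% ≤ 43%
Fails on reserves.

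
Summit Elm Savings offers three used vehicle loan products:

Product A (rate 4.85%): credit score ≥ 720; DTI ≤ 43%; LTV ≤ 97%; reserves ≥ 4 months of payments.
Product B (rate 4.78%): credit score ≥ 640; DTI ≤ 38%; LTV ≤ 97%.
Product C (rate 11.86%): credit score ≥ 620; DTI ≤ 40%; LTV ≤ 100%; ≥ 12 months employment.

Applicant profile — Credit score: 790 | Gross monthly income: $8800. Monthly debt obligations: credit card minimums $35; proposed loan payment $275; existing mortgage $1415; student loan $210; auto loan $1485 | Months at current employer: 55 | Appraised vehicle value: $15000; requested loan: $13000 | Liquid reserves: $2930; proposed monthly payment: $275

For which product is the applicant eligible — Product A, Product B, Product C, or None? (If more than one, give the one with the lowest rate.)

Product A

Total debts = (35 + 275 + 1,415 + 210 + 1,485) = 3,420; DTI = 3,420/8,800 = 38.9%.
LTV = 13,000/15,000 = 86.7%.
Reserves = 2,930/275 = 10.7 months.
Product A: score 790 ≥ 720; DTI 38.9% ≤ 43%; LTV 86.7% ≤ 97%; reserves 10.7 ≥ 4 mo → qualifies.
Product B: score 790 ≥ 640; DTI 38.9% > 38%; LTV 86.7% ≤ 97% → does not qualify.
Product C: score 790 ≥ 620; DTI 38.9% ≤ 40%; LTV 86.7% ≤ 100%; employment 55 ≥ 12 mo → qualifies.
Qualifying: Product A, Product C. Lowest rate is 4.85% → Product A.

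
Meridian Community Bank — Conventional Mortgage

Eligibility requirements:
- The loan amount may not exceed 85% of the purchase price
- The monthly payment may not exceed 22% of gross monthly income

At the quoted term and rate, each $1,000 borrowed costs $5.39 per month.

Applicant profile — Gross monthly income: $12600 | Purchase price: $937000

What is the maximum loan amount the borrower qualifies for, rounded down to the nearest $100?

Payment cap: 22% × $12,600 = $2,772/month.
At $5.39 per $1,000, that supports 2,772/5.39 × 1,000 ≈ $514,285 → $514,200.
LTV cap: 85% × $937,000 = $796,450 → $796,400.
Binding constraint: payment-to-income.

$514,200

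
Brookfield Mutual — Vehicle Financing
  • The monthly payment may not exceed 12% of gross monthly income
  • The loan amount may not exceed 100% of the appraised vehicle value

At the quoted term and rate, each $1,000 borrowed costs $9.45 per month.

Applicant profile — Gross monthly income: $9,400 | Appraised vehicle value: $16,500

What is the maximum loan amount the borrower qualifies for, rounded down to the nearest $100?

$16,500

Payment cap: 12% × $9,400 = $1,128/month.
At $9.45 per $1,000, that supports 1,128/9.45 × 1,000 ≈ $119,365 → $119,300.
LTV cap: 100% × $16,500 = $16,500 → $16,500.
Binding constraint: loan-to-value.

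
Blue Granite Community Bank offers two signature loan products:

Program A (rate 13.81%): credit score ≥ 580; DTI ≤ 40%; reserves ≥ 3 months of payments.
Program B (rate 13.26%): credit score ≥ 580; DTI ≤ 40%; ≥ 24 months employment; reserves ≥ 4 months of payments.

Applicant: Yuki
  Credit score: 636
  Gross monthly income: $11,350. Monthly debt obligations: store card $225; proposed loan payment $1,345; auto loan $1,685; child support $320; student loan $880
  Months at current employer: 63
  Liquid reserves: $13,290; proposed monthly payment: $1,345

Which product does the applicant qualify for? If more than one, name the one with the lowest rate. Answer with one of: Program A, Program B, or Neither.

Total debts = (225 + 1,345 + 1,685 + 320 + 880) = 4,455; DTI = 4,455/11,350 = 39.3%.
Reserves = 13,290/1,345 = 9.9 months.
Program A: score 636 ≥ 580; DTI 39.3% ≤ 40%; reserves 9.9 ≥ 3 mo → qualifies.
Program B: score 636 ≥ 580; DTI 39.3% ≤ 40%; employment 63 ≥ 24 mo; reserves 9.9 ≥ 4 mo → qualifies.
Qualifying: Program A, Program B. Lowest rate is 13.26% → Program B.

Program B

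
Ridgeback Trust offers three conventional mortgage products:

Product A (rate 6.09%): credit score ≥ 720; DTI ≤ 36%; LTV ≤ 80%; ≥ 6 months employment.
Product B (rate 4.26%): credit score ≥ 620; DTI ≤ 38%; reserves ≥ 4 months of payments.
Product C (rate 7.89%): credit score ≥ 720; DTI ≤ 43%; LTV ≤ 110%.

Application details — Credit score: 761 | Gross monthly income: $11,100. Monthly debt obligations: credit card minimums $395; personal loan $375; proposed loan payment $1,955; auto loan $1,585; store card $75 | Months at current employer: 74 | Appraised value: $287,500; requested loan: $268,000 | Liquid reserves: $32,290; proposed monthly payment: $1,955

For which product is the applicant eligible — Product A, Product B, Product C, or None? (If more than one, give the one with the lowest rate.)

Total debts = (395 + 375 + 1,955 + 1,585 + 75) = 4,385; DTI = 4,385/11,100 = 39.5%.
LTV = 268,000/287,500 = 93.2%.
Reserves = 32,290/1,955 = 16.5 months.
Product A: score 761 ≥ 720; DTI 39.5% > 36%; LTV 93.2% > 80%; employment 74 ≥ 6 mo → does not qualify.
Product B: score 761 ≥ 620; DTI 39.5% > 38%; reserves 16.5 ≥ 4 mo → does not qualify.
Product C: score 761 ≥ 720; DTI 39.5% ≤ 43%; LTV 93.2% ≤ 110% → qualifies.

Product C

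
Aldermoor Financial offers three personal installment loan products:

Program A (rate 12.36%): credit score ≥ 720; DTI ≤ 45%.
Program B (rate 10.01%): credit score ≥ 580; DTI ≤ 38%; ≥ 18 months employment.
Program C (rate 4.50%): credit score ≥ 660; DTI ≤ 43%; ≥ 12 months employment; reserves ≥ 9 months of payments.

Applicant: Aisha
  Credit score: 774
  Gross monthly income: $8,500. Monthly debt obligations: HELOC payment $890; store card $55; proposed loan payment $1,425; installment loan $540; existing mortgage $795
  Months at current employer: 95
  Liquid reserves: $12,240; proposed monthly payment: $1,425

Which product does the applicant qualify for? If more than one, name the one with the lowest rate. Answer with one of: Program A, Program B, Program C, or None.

Total debts = (890 + 55 + 1,425 + 540 + 795) = 3,705; DTI = 3,705/8,500 = 43.6%.
Reserves = 12,240/1,425 = 8.6 months.
Program A: score 774 ≥ 720; DTI 43.6% ≤ 45% → qualifies.
Program B: score 774 ≥ 580; DTI 43.6% > 38%; employment 95 ≥ 18 mo → does not qualify.
Program C: score 774 ≥ 660; DTI 43.6% > 43%; employment 95 ≥ 12 mo; reserves 8.6 < 9 mo → does not qualify.

Program A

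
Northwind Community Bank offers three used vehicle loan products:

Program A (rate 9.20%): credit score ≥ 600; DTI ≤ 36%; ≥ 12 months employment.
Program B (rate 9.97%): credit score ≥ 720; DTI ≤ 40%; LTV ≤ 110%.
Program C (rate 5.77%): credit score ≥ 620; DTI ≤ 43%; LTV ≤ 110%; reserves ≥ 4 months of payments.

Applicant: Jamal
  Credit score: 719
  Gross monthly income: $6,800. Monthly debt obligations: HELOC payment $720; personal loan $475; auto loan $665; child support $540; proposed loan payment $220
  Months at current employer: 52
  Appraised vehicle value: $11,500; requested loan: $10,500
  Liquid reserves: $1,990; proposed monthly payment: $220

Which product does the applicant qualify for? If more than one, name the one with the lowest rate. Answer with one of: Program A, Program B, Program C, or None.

Program C

Total debts = (720 + 475 + 665 + 540 + 220) = 2,620; DTI = 2,620/6,800 = 38.5%.
LTV = 10,500/11,500 = 91.3%.
Reserves = 1,990/220 = 9.0 months.
Program A: score 719 ≥ 600; DTI 38.5% > 36%; employment 52 ≥ 12 mo → does not qualify.
Program B: score 719 < 720; DTI 38.5% ≤ 40%; LTV 91.3% ≤ 110% → does not qualify.
Program C: score 719 ≥ 620; DTI 38.5% ≤ 43%; LTV 91.3% ≤ 110%; reserves 9.0 ≥ 4 mo → qualifies.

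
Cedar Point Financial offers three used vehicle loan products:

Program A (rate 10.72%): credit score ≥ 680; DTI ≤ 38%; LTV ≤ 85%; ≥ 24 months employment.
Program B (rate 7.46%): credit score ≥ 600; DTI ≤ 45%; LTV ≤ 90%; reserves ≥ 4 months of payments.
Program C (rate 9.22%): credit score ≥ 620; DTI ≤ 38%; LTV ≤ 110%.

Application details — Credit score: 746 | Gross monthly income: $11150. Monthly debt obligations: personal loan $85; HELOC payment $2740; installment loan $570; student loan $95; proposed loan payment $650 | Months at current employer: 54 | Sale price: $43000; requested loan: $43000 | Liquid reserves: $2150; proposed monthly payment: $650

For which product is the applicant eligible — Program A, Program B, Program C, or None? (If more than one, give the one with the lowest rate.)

Total debts = (85 + 2,740 + 570 + 95 + 650) = 4,140; DTI = 4,140/11,150 = 37.1%.
LTV = 43,000/43,000 = 100%.
Reserves = 2,150/650 = 3.3 months.
Program A: score 746 ≥ 680; DTI 37.1% ≤ 38%; LTV 100% > 85%; employment 54 ≥ 24 mo → does not qualify.
Program B: score 746 ≥ 600; DTI 37.1% ≤ 45%; LTV 100% > 90%; reserves 3.3 < 4 mo → does not qualify.
Program C: score 746 ≥ 620; DTI 37.1% ≤ 38%; LTV 100% ≤ 110% → qualifies.

Program C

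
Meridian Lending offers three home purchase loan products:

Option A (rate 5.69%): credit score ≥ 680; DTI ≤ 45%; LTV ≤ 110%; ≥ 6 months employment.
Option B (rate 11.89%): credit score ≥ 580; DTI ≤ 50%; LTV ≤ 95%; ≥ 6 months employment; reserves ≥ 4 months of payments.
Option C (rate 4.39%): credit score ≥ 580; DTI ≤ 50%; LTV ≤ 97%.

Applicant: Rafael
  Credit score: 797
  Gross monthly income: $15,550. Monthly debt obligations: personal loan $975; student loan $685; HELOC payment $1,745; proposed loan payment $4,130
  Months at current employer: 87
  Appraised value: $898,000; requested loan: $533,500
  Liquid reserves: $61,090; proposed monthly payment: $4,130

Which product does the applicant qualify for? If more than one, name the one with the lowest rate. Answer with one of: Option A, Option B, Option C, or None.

Option C

Total debts = (975 + 685 + 1,745 + 4,130) = 7,535; DTI = 7,535/15,550 = 48.5%.
LTV = 533,500/898,000 = 59.4%.
Reserves = 61,090/4,130 = 14.8 months.
Option A: score 797 ≥ 680; DTI 48.5% > 45%; LTV 59.4% ≤ 110%; employment 87 ≥ 6 mo → does not qualify.
Option B: score 797 ≥ 580; DTI 48.5% ≤ 50%; LTV 59.4% ≤ 95%; employment 87 ≥ 6 mo; reserves 14.8 ≥ 4 mo → qualifies.
Option C: score 797 ≥ 580; DTI 48.5% ≤ 50%; LTV 59.4% ≤ 97% → qualifies.
Qualifying: Option B, Option C. Lowest rate is 4.39% → Option C.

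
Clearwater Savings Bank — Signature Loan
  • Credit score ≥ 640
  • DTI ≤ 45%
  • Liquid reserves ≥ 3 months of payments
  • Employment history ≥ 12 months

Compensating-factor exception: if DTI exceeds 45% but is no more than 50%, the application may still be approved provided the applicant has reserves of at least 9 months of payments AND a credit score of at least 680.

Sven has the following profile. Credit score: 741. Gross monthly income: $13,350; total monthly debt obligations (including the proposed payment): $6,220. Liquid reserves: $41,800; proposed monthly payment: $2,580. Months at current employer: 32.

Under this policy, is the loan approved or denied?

Approved

Credit score 741 ≥ 640 (meets base)
DTI = 6,220/13,350 = 46.6% > 45% — standard DTI limit exceeded.
Reserves: 41,800 ÷ 2,580 = 16.2 months (meets 3-month minimum)
Employment 32 ≥ 12 months
46.6% falls in the override range (45%–50%), so the compensating-factor test applies.
Override check — reserves: 16.2 mo (ok); score: 741 (ok).
Both override conditions satisfied; DTI exception granted.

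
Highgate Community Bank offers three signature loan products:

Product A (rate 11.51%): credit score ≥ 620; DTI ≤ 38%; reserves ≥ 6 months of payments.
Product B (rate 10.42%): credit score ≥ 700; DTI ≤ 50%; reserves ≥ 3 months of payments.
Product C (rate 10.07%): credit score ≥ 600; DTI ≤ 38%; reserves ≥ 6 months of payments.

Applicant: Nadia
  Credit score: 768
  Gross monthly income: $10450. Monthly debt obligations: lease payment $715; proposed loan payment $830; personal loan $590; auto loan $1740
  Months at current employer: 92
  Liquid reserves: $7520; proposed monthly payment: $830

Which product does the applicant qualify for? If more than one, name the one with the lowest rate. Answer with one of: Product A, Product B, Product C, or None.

Product C

Total debts = (715 + 830 + 590 + 1,740) = 3,875; DTI = 3,875/10,450 = 37.1%.
Reserves = 7,520/830 = 9.1 months.
Product A: score 768 ≥ 620; DTI 37.1% ≤ 38%; reserves 9.1 ≥ 6 mo → qualifies.
Product B: score 768 ≥ 700; DTI 37.1% ≤ 50%; reserves 9.1 ≥ 3 mo → qualifies.
Product C: score 768 ≥ 600; DTI 37.1% ≤ 38%; reserves 9.1 ≥ 6 mo → qualifies.
Qualifying: Product A, Product B, Product C. Lowest rate is 10.07% → Product C.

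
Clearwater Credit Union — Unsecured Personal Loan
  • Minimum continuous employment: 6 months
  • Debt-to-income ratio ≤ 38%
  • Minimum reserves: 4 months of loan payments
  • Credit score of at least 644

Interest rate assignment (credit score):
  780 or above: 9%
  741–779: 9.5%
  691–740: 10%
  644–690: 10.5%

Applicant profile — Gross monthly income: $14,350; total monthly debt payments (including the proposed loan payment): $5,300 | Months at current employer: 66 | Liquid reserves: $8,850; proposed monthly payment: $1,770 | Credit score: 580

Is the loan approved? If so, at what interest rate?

Credit score 580 < 644 (below minimum)
Liquid reserves cover 8,850/1,770 = 5.0 months — ≥ 4 required
DTI = 5,300/14,350 = 36.9% ≤ 38%
Employment 66 ≥ 6 months
Not all requirements met → denied.

Denied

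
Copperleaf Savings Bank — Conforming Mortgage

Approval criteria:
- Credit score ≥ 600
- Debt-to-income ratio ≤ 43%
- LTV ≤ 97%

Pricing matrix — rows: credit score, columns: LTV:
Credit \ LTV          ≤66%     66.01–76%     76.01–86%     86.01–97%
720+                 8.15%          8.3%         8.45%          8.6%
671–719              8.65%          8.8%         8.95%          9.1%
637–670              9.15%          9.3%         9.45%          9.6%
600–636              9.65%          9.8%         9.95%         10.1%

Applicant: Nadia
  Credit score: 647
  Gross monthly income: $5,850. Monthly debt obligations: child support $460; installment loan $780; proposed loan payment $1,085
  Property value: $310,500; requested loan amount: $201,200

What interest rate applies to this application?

9.15%

Credit score 647 ≥ 600; Total monthly debts = (460 + 780 + 1,085) = 2,325. Debt-to-income = 2,325/5,850 = 39.7% — meets 43% limit
LTV = 201,200/310,500 = 64.8% ≤ 97%
Score 647 is in the 637–670 band; LTV 64.8% is in the ≤66% band → 9.15%.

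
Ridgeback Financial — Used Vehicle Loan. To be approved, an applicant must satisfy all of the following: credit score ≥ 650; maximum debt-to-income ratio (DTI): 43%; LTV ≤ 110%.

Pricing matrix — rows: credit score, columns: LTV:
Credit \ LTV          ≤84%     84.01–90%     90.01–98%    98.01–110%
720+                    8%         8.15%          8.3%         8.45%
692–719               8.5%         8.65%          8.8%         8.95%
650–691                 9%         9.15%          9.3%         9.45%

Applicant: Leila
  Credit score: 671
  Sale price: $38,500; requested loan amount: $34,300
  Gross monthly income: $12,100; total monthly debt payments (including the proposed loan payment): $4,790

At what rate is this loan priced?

Credit score 671 ≥ 650; DTI: 4,790 ÷ 12,100 = 39.6%, within the 43% cap
LTV = 34,300/38,500 = 89.1% ≤ 110%
Score 671 is in the 650–691 band; LTV 89.1% is in the 84.01–90% band → 9.15%.

9.15%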